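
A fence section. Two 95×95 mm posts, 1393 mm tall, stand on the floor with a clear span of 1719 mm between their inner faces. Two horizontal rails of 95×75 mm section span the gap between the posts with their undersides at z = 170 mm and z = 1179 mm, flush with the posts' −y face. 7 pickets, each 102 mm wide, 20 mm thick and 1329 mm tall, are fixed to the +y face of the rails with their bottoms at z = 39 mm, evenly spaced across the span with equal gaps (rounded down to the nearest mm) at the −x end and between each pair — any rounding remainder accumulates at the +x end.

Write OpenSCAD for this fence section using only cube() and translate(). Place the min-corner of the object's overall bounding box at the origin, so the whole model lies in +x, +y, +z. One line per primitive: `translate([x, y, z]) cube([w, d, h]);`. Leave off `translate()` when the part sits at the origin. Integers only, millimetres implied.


cube([95, 95, 1393]);
translate([1814, 0, 0]) cube([95, 95, 1393]);
translate([95, 0, 170]) cube([1719, 95, 75]);
translate([95, 0, 1179]) cube([1719, 95, 75]);
translate([220, 95, 39]) cube([102, 20, 1329]);
translate([447, 95, 39]) cube([102, 20, 1329]);
translate([674, 95, 39]) cube([102, 20, 1329]);
translate([901, 95, 39]) cube([102, 20, 1329]);
translate([1128, 95, 39]) cube([102, 20, 1329]);
translate([1355, 95, 39]) cube([102, 20, 1329]);
translate([1582, 95, 39]) cube([102, 20, 1329]);


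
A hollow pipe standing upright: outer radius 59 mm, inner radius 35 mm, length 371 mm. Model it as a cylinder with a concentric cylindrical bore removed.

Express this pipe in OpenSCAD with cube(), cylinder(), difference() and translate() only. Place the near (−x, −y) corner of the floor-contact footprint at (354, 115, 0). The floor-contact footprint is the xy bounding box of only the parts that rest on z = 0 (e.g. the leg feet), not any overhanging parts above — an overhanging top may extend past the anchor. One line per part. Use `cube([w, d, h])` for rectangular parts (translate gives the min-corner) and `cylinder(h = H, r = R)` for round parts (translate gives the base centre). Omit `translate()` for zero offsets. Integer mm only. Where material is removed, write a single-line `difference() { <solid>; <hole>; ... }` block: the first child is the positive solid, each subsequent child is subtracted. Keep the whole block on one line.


difference() { translate([413, 174, 0]) cylinder(h = 371, r = 59); translate([413, 174, 0]) cylinder(h = 371, r = 35); }


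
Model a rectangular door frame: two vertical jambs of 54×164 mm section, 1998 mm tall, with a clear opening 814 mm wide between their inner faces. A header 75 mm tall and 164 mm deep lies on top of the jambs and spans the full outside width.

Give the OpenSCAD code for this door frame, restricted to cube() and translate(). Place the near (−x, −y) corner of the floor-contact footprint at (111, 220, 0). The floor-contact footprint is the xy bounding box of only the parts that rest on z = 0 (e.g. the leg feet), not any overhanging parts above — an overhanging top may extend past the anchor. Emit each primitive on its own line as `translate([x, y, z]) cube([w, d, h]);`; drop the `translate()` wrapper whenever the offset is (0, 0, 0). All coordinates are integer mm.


translate([111, 220, 0]) cube([54, 164, 1998]);
translate([979, 220, 0]) cube([54, 164, 1998]);
translate([111, 220, 1998]) cube([922, 164, 75]);


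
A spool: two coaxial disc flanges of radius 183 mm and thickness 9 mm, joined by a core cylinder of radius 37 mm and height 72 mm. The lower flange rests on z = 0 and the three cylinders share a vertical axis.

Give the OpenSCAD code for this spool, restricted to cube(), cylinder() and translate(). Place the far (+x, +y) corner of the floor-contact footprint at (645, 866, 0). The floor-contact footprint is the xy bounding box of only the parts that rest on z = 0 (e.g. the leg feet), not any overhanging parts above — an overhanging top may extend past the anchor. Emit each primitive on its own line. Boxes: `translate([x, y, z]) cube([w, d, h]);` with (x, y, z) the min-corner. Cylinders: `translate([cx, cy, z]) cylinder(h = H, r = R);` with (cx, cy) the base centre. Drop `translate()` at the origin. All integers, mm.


translate([462, 683, 0]) cylinder(h = 9, r = 183);
translate([462, 683, 9]) cylinder(h = 72, r = 37);
translate([462, 683, 81]) cylinder(h = 9, r = 183);


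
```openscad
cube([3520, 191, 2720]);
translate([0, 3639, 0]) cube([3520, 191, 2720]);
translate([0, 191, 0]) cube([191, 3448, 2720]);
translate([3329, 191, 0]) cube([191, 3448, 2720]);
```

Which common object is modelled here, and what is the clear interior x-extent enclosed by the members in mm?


A house (or room) frame. The interior width is 3138 mm.

Four 2720 mm walls enclosing a rectangle with no floor or roof — a room or house frame. Outside width is 3520 mm and wall thickness is 191 mm, so the interior width is 3520 − 2 × 191 = 3138 mm.


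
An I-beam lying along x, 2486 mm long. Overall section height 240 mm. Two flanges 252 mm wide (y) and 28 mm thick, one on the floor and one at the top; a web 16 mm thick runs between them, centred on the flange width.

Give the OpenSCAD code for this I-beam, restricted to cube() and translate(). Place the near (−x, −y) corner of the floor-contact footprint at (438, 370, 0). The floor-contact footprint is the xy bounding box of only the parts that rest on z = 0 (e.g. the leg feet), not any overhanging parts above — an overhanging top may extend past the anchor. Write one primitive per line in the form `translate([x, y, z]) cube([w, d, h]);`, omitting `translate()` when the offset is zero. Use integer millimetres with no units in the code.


translate([438, 370, 0]) cube([2486, 252, 28]);
translate([438, 488, 28]) cube([2486, 16, 184]);
translate([438, 370, 212]) cube([2486, 252, 28]);


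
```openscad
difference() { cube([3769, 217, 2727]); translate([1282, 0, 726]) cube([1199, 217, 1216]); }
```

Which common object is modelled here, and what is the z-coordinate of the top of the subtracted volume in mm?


A wall with a window opening. The window head height is 1942 mm.

A wall with a rectangular opening subtracted — a window. Sill at z = 726, opening 1216 mm tall, so the head is at 726 + 1216 = 1942 mm.


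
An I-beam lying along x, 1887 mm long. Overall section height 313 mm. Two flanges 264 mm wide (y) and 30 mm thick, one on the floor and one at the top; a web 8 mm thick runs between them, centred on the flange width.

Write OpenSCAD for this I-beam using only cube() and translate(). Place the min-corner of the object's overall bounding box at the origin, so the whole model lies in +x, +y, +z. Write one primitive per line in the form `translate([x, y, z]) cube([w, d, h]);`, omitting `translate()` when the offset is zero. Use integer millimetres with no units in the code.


cube([1887, 264, 30]);
translate([0, 128, 30]) cube([1887, 8, 253]);
translate([0, 0, 283]) cube([1887, 264, 30]);


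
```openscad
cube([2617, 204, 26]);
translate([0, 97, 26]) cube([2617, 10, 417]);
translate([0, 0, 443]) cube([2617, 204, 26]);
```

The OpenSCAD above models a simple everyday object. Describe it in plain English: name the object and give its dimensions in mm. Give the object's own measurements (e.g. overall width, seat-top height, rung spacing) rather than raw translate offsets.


An I-beam lying along x, 2617 mm long. Overall section height 469 mm. Two flanges 204 mm wide (y) and 26 mm thick, one on the floor and one at the top; a web 10 mm thick runs between them, centred on the flange width.


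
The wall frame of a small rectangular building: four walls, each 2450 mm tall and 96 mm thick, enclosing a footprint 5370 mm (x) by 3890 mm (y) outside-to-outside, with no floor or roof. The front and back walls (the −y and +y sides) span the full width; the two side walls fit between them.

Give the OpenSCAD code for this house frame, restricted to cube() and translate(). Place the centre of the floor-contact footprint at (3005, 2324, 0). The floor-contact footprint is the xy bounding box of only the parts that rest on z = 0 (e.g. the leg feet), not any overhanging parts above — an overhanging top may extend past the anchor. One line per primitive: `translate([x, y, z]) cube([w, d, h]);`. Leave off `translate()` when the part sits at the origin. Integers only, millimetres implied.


translate([320, 379, 0]) cube([5370, 96, 2450]);
translate([320, 4173, 0]) cube([5370, 96, 2450]);
translate([320, 475, 0]) cube([96, 3698, 2450]);
translate([5594, 475, 0]) cube([96, 3698, 2450]);


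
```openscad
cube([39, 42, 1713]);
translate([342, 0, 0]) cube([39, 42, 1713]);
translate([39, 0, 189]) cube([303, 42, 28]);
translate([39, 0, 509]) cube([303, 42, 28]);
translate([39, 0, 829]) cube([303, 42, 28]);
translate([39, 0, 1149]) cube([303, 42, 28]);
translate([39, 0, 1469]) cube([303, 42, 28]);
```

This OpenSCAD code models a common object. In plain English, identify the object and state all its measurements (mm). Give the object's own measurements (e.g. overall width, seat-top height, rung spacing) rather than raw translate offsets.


A straight ladder. Two 39×42 mm vertical rails, 1713 mm tall, stand 381 mm apart (outside-to-outside) with their front faces coplanar on the −y side. 5 rungs, each 42 mm deep and 28 mm tall, span between the inner faces of the rails, front faces flush with the rails. The lowest rung's underside is at z = 189 mm and rungs are spaced 320 mm apart (underside to underside).


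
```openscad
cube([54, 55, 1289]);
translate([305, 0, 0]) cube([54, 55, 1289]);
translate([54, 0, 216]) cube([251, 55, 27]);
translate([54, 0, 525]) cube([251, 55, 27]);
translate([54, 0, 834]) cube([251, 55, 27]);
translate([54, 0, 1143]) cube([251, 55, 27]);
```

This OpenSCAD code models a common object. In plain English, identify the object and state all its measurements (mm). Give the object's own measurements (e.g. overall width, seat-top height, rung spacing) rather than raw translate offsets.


A straight ladder. Two 54×55 mm vertical rails, 1289 mm tall, stand 359 mm apart (outside-to-outside) with their front faces coplanar on the −y side. 4 rungs, each 55 mm deep and 27 mm tall, span between the inner faces of the rails, front faces flush with the rails. The lowest rung's underside is at z = 216 mm and rungs are spaced 309 mm apart (underside to underside).


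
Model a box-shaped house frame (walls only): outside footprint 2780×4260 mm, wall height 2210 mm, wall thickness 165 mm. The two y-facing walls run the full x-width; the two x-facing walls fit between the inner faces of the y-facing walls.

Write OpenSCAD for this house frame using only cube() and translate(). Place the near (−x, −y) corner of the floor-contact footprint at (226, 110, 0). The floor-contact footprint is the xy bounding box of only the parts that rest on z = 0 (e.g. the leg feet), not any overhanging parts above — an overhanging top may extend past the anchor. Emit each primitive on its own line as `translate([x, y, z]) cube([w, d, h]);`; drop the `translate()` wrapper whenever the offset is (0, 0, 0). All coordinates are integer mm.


translate([226, 110, 0]) cube([2780, 165, 2210]);
translate([226, 4205, 0]) cube([2780, 165, 2210]);
translate([226, 275, 0]) cube([165, 3930, 2210]);
translate([2841, 275, 0]) cube([165, 3930, 2210]);


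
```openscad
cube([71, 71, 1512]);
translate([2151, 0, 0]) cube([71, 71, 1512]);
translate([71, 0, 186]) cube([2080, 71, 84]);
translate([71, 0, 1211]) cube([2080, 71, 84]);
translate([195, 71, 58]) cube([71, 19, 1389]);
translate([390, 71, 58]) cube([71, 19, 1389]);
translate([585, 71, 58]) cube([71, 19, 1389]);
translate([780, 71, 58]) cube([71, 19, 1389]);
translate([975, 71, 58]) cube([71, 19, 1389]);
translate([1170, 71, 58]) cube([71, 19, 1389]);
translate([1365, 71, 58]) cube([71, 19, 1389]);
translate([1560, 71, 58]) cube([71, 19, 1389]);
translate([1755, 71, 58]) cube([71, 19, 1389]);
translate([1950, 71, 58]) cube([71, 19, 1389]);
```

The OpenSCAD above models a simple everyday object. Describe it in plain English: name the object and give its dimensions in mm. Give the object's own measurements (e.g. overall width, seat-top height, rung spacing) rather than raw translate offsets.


A fence section. Two 71×71 mm posts, 1512 mm tall, stand on the floor with a clear span of 2080 mm between their inner faces. Two horizontal rails of 71×84 mm section span the gap between the posts with their undersides at z = 186 mm and z = 1211 mm, flush with the posts' −y face. 10 pickets, each 71 mm wide, 19 mm thick and 1389 mm tall, are fixed to the +y face of the rails with their bottoms at z = 58 mm, spaced across the span with a 124 mm gap after the −x post and between neighbouring pickets, with 130 mm left before the +x post.


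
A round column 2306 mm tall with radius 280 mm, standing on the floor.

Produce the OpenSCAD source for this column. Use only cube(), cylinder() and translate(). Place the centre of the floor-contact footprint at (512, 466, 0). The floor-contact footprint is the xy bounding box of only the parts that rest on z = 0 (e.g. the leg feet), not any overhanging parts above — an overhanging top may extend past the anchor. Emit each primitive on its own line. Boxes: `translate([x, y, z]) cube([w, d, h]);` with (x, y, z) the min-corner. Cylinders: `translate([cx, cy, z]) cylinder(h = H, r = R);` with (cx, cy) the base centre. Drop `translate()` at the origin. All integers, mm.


translate([512, 466, 0]) cylinder(h = 2306, r = 280);


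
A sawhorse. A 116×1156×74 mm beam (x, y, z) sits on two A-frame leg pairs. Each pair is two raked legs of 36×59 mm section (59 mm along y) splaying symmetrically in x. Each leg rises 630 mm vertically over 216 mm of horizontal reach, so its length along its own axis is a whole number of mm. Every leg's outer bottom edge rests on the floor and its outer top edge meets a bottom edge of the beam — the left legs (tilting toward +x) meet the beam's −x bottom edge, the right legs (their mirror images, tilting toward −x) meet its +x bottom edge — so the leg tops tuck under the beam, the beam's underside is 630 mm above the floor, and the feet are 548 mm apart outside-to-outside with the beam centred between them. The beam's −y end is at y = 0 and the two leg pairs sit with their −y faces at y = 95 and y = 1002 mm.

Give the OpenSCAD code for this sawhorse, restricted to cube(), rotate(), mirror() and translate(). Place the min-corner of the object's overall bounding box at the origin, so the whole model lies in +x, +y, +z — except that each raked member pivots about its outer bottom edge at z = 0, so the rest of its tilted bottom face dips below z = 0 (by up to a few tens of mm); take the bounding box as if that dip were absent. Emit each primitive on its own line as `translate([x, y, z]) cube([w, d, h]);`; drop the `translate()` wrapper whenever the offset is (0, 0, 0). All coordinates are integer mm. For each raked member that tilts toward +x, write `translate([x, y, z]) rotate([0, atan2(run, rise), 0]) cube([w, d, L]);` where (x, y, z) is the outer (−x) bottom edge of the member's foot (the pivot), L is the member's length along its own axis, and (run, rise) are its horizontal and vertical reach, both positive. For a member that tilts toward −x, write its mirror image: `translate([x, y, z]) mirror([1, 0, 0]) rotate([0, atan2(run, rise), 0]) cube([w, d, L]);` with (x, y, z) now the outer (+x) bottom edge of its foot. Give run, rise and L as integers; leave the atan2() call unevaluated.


translate([216, 0, 630]) cube([116, 1156, 74]);
translate([0, 95, 0]) rotate([0, atan2(216, 630), 0]) cube([36, 59, 666]);
translate([548, 95, 0]) mirror([1, 0, 0]) rotate([0, atan2(216, 630), 0]) cube([36, 59, 666]);
translate([0, 1002, 0]) rotate([0, atan2(216, 630), 0]) cube([36, 59, 666]);
translate([548, 1002, 0]) mirror([1, 0, 0]) rotate([0, atan2(216, 630), 0]) cube([36, 59, 666]);


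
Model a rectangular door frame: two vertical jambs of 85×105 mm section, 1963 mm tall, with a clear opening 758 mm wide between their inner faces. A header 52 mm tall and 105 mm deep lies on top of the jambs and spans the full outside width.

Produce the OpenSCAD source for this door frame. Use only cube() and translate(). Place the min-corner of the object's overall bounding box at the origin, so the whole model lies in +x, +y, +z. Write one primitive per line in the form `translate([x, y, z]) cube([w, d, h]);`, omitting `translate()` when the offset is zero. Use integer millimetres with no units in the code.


cube([85, 105, 1963]);
translate([843, 0, 0]) cube([85, 105, 1963]);
translate([0, 0, 1963]) cube([928, 105, 52]);


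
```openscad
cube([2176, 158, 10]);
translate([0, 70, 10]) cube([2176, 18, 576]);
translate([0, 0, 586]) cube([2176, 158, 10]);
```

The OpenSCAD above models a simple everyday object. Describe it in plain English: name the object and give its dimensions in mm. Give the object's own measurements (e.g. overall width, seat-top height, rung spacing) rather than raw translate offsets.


An I-beam lying along x, 2176 mm long. Overall section height 596 mm. Two flanges 158 mm wide (y) and 10 mm thick, one on the floor and one at the top; a web 18 mm thick runs between them, centred on the flange width.


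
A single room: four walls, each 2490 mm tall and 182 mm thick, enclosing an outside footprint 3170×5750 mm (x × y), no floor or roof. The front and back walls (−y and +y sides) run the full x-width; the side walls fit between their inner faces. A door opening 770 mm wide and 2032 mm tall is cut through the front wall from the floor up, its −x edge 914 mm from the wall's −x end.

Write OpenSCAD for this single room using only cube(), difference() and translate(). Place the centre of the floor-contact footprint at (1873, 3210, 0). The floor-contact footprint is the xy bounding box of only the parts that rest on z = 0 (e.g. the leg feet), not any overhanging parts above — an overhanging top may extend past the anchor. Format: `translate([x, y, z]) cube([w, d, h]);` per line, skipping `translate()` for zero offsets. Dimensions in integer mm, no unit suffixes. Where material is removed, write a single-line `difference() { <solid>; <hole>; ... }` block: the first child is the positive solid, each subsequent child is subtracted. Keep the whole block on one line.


difference() { translate([288, 335, 0]) cube([3170, 182, 2490]); translate([1202, 335, 0]) cube([770, 182, 2032]); }
translate([288, 5903, 0]) cube([3170, 182, 2490]);
translate([288, 517, 0]) cube([182, 5386, 2490]);
translate([3276, 517, 0]) cube([182, 5386, 2490]);


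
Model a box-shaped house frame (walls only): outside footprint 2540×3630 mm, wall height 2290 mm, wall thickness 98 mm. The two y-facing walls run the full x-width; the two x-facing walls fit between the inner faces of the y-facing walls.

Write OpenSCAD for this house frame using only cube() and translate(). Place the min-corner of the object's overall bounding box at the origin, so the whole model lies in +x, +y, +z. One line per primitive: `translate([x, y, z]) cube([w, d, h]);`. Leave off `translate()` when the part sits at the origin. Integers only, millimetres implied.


cube([2540, 98, 2290]);
translate([0, 3532, 0]) cube([2540, 98, 2290]);
translate([0, 98, 0]) cube([98, 3434, 2290]);
translate([2442, 98, 0]) cube([98, 3434, 2290]);


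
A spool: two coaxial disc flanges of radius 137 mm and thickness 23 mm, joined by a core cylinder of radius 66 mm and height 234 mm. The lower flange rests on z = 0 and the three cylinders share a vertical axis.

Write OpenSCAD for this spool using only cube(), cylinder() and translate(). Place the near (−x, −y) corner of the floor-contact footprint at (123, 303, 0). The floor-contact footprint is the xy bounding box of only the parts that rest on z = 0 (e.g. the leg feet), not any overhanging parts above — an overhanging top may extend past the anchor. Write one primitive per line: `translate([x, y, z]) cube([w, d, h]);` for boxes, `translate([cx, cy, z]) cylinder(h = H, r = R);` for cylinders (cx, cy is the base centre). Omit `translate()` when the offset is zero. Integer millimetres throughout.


translate([260, 440, 0]) cylinder(h = 23, r = 137);
translate([260, 440, 23]) cylinder(h = 234, r = 66);
translate([260, 440, 257]) cylinder(h = 23, r = 137);


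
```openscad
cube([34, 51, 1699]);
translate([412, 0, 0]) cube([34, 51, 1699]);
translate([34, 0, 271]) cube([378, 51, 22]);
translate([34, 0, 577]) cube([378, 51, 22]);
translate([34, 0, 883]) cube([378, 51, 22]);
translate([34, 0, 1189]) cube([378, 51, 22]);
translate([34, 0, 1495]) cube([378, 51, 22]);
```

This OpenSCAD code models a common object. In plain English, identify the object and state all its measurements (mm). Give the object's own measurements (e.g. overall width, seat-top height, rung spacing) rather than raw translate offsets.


A straight ladder. Two 34×51 mm vertical rails, 1699 mm tall, stand 446 mm apart (outside-to-outside) with their front faces coplanar on the −y side. 5 rungs, each 51 mm deep and 22 mm tall, span between the inner faces of the rails, front faces flush with the rails. The lowest rung's underside is at z = 271 mm and rungs are spaced 306 mm apart (underside to underside).


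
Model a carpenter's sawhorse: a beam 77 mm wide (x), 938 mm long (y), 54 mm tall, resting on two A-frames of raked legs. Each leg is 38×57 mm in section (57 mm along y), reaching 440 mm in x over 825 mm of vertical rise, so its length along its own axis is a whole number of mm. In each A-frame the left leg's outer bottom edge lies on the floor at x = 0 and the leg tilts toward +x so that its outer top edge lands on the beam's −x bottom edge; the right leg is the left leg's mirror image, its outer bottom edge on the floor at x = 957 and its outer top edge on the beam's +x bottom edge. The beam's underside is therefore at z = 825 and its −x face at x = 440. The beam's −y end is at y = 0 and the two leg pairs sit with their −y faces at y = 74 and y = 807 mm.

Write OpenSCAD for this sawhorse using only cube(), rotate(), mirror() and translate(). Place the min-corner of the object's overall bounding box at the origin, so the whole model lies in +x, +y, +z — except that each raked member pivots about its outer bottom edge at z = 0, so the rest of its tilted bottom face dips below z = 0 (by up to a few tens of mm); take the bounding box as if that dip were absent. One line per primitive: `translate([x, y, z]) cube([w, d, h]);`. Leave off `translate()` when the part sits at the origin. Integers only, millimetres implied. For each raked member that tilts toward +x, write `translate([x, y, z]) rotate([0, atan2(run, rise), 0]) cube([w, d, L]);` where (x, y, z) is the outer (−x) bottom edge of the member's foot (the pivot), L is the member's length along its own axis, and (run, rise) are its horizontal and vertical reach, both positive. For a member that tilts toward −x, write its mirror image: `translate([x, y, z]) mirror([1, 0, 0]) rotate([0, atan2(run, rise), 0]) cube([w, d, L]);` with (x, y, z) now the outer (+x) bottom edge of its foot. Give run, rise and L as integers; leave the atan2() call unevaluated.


// leg length = √(440² + 825²) = 935
// right-leg outer foot x = 2·440 + 77 = 957
// beam min-corner = (440, 0, 825)
translate([440, 0, 825]) cube([77, 938, 54]);
translate([0, 74, 0]) rotate([0, atan2(440, 825), 0]) cube([38, 57, 935]);
translate([957, 74, 0]) mirror([1, 0, 0]) rotate([0, atan2(440, 825), 0]) cube([38, 57, 935]);
translate([0, 807, 0]) rotate([0, atan2(440, 825), 0]) cube([38, 57, 935]);
translate([957, 807, 0]) mirror([1, 0, 0]) rotate([0, atan2(440, 825), 0]) cube([38, 57, 935]);


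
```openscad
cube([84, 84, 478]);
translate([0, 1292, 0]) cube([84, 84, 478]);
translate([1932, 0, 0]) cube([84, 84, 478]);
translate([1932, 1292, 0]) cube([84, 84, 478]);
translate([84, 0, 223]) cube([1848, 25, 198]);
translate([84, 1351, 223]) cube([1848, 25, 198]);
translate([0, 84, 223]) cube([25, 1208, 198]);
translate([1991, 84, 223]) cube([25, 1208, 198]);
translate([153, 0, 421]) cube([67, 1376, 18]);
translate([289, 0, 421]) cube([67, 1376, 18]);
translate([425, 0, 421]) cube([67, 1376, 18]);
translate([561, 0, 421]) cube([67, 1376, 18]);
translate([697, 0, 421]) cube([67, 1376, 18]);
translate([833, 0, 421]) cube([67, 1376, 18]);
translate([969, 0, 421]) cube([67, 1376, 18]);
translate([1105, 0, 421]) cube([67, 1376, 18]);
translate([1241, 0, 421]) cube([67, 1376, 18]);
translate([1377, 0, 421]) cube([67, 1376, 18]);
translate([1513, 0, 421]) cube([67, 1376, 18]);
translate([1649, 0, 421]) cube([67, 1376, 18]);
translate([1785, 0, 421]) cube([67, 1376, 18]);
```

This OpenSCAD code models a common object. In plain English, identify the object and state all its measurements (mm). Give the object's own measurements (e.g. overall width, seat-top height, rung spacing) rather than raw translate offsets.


A bed frame 2016 mm long (x) by 1376 mm wide (y). Four 84×84 mm corner posts, 478 mm tall, at the corners of the footprint. Four rails of 25 mm thickness and 198 mm height run between adjacent posts with their undersides at z = 223 mm, their outer faces flush with the outside of the frame (the two x-running rails run between the posts' inner faces; the two y-running rails run between the posts' inner faces). 13 slats, each 67 mm wide (x) and 18 mm thick, lie across the top of the two x-running rails, running the full 1376 mm width of the frame in y; along x they sit between the end posts with a 69 mm gap after the −x posts and between neighbouring slats, leaving 80 mm before the +x posts.


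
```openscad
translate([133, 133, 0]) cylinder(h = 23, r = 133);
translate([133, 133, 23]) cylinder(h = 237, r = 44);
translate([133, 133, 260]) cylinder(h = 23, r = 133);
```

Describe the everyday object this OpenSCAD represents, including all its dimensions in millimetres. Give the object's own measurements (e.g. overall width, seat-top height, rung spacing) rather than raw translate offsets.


A spool: two coaxial disc flanges of radius 133 mm and thickness 23 mm, joined by a core cylinder of radius 44 mm and height 237 mm. The lower flange rests on z = 0 and the three cylinders share a vertical axis.


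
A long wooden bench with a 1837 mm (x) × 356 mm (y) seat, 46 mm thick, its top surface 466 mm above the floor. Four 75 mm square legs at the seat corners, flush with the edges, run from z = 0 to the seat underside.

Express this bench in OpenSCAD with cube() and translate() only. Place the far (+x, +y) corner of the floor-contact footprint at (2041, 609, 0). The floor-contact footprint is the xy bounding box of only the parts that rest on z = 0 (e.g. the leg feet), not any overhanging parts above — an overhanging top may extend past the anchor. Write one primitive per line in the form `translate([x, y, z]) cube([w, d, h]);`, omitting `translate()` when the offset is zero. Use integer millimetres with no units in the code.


translate([204, 253, 420]) cube([1837, 356, 46]);
translate([204, 253, 0]) cube([75, 75, 420]);
translate([204, 534, 0]) cube([75, 75, 420]);
translate([1966, 253, 0]) cube([75, 75, 420]);
translate([1966, 534, 0]) cube([75, 75, 420]);


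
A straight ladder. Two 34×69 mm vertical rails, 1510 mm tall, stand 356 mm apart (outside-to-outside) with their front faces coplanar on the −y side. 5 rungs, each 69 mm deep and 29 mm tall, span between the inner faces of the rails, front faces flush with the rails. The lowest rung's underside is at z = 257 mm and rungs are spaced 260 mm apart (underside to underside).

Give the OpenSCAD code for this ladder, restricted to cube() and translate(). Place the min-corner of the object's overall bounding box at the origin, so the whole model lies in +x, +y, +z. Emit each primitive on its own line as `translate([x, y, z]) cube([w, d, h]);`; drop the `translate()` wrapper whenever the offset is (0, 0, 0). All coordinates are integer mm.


cube([34, 69, 1510]);
translate([322, 0, 0]) cube([34, 69, 1510]);
translate([34, 0, 257]) cube([288, 69, 29]);
translate([34, 0, 517]) cube([288, 69, 29]);
translate([34, 0, 777]) cube([288, 69, 29]);
translate([34, 0, 1037]) cube([288, 69, 29]);
translate([34, 0, 1297]) cube([288, 69, 29]);


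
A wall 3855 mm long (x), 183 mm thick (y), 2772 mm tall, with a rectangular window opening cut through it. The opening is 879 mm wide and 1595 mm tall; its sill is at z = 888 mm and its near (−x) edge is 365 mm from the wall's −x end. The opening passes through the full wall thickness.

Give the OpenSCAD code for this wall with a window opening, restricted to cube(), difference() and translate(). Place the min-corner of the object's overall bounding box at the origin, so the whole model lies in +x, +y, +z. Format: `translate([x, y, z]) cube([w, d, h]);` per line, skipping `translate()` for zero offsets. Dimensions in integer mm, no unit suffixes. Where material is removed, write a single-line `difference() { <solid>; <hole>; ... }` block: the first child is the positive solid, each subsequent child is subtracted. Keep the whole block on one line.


difference() { cube([3855, 183, 2772]); translate([365, 0, 888]) cube([879, 183, 1595]); }


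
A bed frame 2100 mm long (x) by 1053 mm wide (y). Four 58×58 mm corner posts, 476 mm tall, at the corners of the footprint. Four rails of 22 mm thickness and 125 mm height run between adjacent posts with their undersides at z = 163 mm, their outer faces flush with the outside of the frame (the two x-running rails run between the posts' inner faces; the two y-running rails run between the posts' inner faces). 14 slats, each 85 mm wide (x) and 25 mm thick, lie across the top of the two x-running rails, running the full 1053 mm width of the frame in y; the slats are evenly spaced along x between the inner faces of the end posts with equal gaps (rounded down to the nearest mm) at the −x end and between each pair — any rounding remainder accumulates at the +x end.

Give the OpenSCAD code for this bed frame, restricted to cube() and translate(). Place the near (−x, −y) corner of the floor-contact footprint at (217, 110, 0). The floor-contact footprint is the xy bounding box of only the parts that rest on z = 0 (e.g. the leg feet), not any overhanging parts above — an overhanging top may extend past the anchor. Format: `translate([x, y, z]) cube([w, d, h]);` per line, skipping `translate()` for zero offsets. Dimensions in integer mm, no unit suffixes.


// slat z = rail_z + rail_h = 163 + 125 = 288
// slat gap = ⌊(1984 − 14·85) / 15⌋ = 52
translate([217, 110, 0]) cube([58, 58, 476]);
translate([217, 1105, 0]) cube([58, 58, 476]);
translate([2259, 110, 0]) cube([58, 58, 476]);
translate([2259, 1105, 0]) cube([58, 58, 476]);
translate([275, 110, 163]) cube([1984, 22, 125]);
translate([275, 1141, 163]) cube([1984, 22, 125]);
translate([217, 168, 163]) cube([22, 937, 125]);
translate([2295, 168, 163]) cube([22, 937, 125]);
translate([327, 110, 288]) cube([85, 1053, 25]);
translate([464, 110, 288]) cube([85, 1053, 25]);
translate([601, 110, 288]) cube([85, 1053, 25]);
translate([738, 110, 288]) cube([85, 1053, 25]);
translate([875, 110, 288]) cube([85, 1053, 25]);
translate([1012, 110, 288]) cube([85, 1053, 25]);
translate([1149, 110, 288]) cube([85, 1053, 25]);
translate([1286, 110, 288]) cube([85, 1053, 25]);
translate([1423, 110, 288]) cube([85, 1053, 25]);
translate([1560, 110, 288]) cube([85, 1053, 25]);
translate([1697, 110, 288]) cube([85, 1053, 25]);
translate([1834, 110, 288]) cube([85, 1053, 25]);
translate([1971, 110, 288]) cube([85, 1053, 25]);
translate([2108, 110, 288]) cube([85, 1053, 25]);


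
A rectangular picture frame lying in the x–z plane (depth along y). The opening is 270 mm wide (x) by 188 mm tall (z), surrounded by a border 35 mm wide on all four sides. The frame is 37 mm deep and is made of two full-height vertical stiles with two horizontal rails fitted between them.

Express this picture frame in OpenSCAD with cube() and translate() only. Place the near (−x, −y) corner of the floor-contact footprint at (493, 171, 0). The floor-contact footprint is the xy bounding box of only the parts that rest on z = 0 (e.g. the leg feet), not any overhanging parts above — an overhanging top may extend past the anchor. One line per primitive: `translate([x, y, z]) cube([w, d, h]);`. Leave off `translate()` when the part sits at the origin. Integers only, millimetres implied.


translate([493, 171, 0]) cube([35, 37, 258]);
translate([798, 171, 0]) cube([35, 37, 258]);
translate([528, 171, 0]) cube([270, 37, 35]);
translate([528, 171, 223]) cube([270, 37, 35]);


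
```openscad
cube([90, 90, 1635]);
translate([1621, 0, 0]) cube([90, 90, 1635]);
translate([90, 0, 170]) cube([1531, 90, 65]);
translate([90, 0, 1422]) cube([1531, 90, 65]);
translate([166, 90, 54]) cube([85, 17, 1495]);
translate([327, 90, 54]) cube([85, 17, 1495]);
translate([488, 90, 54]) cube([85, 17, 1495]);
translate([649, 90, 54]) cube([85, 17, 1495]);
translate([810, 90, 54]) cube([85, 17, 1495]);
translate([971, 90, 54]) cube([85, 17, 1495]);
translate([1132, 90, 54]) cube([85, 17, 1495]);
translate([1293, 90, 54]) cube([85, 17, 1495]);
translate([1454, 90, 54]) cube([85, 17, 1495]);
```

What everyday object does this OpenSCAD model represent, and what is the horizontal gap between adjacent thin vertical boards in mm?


A fence section. The picket gap is 76 mm.

Two posts, two rails, 9 pickets — a fence section. Span 1531 mm holds 9 pickets of 85 mm with 10 equal gaps: ⌊(1531 − 9·85) / 10⌋ = 76 mm.


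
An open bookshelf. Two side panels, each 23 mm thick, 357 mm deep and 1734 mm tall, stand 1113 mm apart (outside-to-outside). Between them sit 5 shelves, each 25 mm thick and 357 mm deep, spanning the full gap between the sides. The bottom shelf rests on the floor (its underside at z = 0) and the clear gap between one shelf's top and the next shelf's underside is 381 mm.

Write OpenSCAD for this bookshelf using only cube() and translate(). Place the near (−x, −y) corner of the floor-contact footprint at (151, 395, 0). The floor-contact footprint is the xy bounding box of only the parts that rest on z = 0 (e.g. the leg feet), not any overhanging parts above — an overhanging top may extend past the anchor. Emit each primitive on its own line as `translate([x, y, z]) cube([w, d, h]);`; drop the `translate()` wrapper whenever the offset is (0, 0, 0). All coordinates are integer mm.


translate([151, 395, 0]) cube([23, 357, 1734]);
translate([1241, 395, 0]) cube([23, 357, 1734]);
translate([174, 395, 0]) cube([1067, 357, 25]);
translate([174, 395, 406]) cube([1067, 357, 25]);
translate([174, 395, 812]) cube([1067, 357, 25]);
translate([174, 395, 1218]) cube([1067, 357, 25]);
translate([174, 395, 1624]) cube([1067, 357, 25]);


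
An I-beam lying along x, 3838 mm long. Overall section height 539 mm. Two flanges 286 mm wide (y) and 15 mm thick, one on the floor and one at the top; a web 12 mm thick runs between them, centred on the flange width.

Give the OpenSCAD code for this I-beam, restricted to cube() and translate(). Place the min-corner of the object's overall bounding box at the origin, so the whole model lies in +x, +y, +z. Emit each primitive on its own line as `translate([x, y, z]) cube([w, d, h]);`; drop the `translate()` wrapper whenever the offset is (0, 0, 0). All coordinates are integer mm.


cube([3838, 286, 15]);
translate([0, 137, 15]) cube([3838, 12, 509]);
translate([0, 0, 524]) cube([3838, 286, 15]);


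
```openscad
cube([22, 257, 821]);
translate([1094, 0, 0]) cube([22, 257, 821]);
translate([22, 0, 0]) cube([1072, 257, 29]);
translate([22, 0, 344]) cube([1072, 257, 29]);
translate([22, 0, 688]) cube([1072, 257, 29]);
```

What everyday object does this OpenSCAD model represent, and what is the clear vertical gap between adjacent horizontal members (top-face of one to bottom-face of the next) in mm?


A bookshelf. The clear shelf gap is 315 mm.

Two tall side panels with 3 horizontal boards between them — a bookshelf. The first two shelf undersides are at z = 0 and z = 344; with shelf thickness 29, the clear gap is 344 − 0 − 29 = 315 mm.


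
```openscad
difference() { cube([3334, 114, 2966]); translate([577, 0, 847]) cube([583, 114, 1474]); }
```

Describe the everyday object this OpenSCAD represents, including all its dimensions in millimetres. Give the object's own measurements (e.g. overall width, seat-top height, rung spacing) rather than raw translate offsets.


A wall 3334 mm long (x), 114 mm thick (y), 2966 mm tall, with a rectangular window opening cut through it. The opening is 583 mm wide and 1474 mm tall; its sill is at z = 847 mm and its near (−x) edge is 577 mm from the wall's −x end. The opening passes through the full wall thickness.


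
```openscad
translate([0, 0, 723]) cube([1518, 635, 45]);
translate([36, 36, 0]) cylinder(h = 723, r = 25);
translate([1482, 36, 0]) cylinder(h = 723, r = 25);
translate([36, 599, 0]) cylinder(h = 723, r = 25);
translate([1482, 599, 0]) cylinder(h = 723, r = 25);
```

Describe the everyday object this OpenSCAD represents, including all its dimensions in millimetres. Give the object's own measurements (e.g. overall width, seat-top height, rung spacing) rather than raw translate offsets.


A rectangular dining table. The top is 1518×635×45 mm with its upper surface at z = 768 mm. It stands on four round legs of 50 mm diameter, each leg's bounding box inset 11 mm from the nearest pair of top edges, running from the floor to the underside of the top.


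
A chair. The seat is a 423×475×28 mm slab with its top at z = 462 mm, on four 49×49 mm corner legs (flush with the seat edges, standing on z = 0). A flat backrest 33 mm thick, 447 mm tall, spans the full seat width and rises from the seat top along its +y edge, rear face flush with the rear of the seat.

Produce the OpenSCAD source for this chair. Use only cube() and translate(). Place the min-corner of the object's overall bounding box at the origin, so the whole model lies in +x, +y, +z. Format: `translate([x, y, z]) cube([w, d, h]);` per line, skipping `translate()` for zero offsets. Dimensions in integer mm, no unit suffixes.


translate([0, 0, 434]) cube([423, 475, 28]);
cube([49, 49, 434]);
translate([374, 0, 0]) cube([49, 49, 434]);
translate([0, 426, 0]) cube([49, 49, 434]);
translate([374, 426, 0]) cube([49, 49, 434]);
translate([0, 442, 462]) cube([423, 33, 447]);


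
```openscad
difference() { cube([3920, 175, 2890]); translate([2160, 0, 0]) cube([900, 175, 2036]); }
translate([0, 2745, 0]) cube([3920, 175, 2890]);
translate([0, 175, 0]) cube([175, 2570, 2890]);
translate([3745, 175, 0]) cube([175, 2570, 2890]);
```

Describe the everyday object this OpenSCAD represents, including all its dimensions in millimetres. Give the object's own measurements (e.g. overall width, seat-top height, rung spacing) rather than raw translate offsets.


A single room: four walls, each 2890 mm tall and 175 mm thick, enclosing an outside footprint 3920×2920 mm (x × y), no floor or roof. The front and back walls (−y and +y sides) run the full x-width; the side walls fit between their inner faces. A door opening 900 mm wide and 2036 mm tall is cut through the front wall from the floor up, its −x edge 2160 mm from the wall's −x end.


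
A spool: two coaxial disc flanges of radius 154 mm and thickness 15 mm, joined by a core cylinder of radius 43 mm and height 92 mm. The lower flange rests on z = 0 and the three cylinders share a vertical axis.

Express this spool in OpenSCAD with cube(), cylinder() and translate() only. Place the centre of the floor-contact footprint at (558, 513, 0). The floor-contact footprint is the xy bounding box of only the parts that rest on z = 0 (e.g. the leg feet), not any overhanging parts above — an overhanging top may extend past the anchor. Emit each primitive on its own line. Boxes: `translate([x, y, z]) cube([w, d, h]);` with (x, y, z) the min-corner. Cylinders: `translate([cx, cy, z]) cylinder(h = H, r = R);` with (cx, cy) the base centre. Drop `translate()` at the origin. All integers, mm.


translate([558, 513, 0]) cylinder(h = 15, r = 154);
translate([558, 513, 15]) cylinder(h = 92, r = 43);
translate([558, 513, 107]) cylinder(h = 15, r = 154);
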